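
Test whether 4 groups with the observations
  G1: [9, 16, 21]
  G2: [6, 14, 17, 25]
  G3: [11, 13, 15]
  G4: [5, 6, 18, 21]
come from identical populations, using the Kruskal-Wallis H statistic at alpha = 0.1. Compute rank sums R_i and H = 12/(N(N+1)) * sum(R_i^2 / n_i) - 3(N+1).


Step 1: Combine all N = 14 observations and assign midranks.
sorted (value, group, rank): (5,G4,1), (6,G2,2.5), (6,G4,2.5), (9,G1,4), (11,G3,5), (13,G3,6), (14,G2,7), (15,G3,8), (16,G1,9), (17,G2,10), (18,G4,11), (21,G1,12.5), (21,G4,12.5), (25,G2,14)
Step 2: Sum ranks within each group.
R_1 = 25.5 (n_1 = 3)
R_2 = 33.5 (n_2 = 4)
R_3 = 19 (n_3 = 3)
R_4 = 27 (n_4 = 4)
Step 3: H = 12/(N(N+1)) * sum(R_i^2/n_i) - 3(N+1)
     = 12/(14*15) * (25.5^2/3 + 33.5^2/4 + 19^2/3 + 27^2/4) - 3*15
     = 0.057143 * 799.896 - 45
     = 0.708333.
Step 4: Ties present; correction factor C = 1 - 12/(14^3 - 14) = 0.995604. Corrected H = 0.708333 / 0.995604 = 0.711461.
Step 5: Under H0, H ~ chi^2(3); p-value = 0.870505.
Step 6: alpha = 0.1. fail to reject H0.

H = 0.7115, df = 3, p = 0.870505, fail to reject H0.


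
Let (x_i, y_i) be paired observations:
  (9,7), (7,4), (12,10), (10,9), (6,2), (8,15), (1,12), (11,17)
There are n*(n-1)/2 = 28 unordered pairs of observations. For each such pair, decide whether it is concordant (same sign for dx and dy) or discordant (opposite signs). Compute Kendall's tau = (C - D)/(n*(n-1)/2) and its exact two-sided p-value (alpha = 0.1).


Step 1: Enumerate the 28 unordered pairs (i,j) with i<j and classify each by sign(x_j-x_i) * sign(y_j-y_i).
  (1,2):dx=-2,dy=-3->C; (1,3):dx=+3,dy=+3->C; (1,4):dx=+1,dy=+2->C; (1,5):dx=-3,dy=-5->C
  (1,6):dx=-1,dy=+8->D; (1,7):dx=-8,dy=+5->D; (1,8):dx=+2,dy=+10->C; (2,3):dx=+5,dy=+6->C
  (2,4):dx=+3,dy=+5->C; (2,5):dx=-1,dy=-2->C; (2,6):dx=+1,dy=+11->C; (2,7):dx=-6,dy=+8->D
  (2,8):dx=+4,dy=+13->C; (3,4):dx=-2,dy=-1->C; (3,5):dx=-6,dy=-8->C; (3,6):dx=-4,dy=+5->D
  (3,7):dx=-11,dy=+2->D; (3,8):dx=-1,dy=+7->D; (4,5):dx=-4,dy=-7->C; (4,6):dx=-2,dy=+6->D
  (4,7):dx=-9,dy=+3->D; (4,8):dx=+1,dy=+8->C; (5,6):dx=+2,dy=+13->C; (5,7):dx=-5,dy=+10->D
  (5,8):dx=+5,dy=+15->C; (6,7):dx=-7,dy=-3->C; (6,8):dx=+3,dy=+2->C; (7,8):dx=+10,dy=+5->C
Step 2: C = 19, D = 9, total pairs = 28.
Step 3: tau = (C - D)/(n(n-1)/2) = (19 - 9)/28 = 0.357143.
Step 4: Exact two-sided p-value (enumerate n! = 40320 permutations of y under H0): p = 0.275099.
Step 5: alpha = 0.1. fail to reject H0.

tau_b = 0.3571 (C=19, D=9), p = 0.275099, fail to reject H0.


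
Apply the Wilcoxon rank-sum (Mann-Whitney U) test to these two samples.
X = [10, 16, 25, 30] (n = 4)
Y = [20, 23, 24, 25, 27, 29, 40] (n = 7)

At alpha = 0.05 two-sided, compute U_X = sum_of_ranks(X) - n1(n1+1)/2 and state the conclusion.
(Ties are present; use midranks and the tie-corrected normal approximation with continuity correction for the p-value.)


Step 1: Combine and sort all 11 observations; assign midranks.
sorted (value, group): (10,X), (16,X), (20,Y), (23,Y), (24,Y), (25,X), (25,Y), (27,Y), (29,Y), (30,X), (40,Y)
ranks: 10->1, 16->2, 20->3, 23->4, 24->5, 25->6.5, 25->6.5, 27->8, 29->9, 30->10, 40->11
Step 2: Rank sum for X: R1 = 1 + 2 + 6.5 + 10 = 19.5.
Step 3: U_X = R1 - n1(n1+1)/2 = 19.5 - 4*5/2 = 19.5 - 10 = 9.5.
       U_Y = n1*n2 - U_X = 28 - 9.5 = 18.5.
Step 4: Ties are present, so use the tie-corrected normal approximation (with continuity correction) for the p-value.
Step 5: p-value = 0.448659; compare to alpha = 0.05. fail to reject H0.

U_X = 9.5, p = 0.448659, fail to reject H0 at alpha = 0.05.


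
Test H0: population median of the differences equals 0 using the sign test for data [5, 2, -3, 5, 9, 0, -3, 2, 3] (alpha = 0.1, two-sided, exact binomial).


Step 1: Discard zero differences. Original n = 9; n_eff = number of nonzero differences = 8.
Nonzero differences (with sign): +5, +2, -3, +5, +9, -3, +2, +3
Step 2: Count signs: positive = 6, negative = 2.
Step 3: Under H0: P(positive) = 0.5, so the number of positives S ~ Bin(8, 0.5).
Step 4: Two-sided exact p-value = sum of Bin(8,0.5) probabilities at or below the observed probability = 0.289062.
Step 5: alpha = 0.1. fail to reject H0.

n_eff = 8, pos = 6, neg = 2, p = 0.289062, fail to reject H0.


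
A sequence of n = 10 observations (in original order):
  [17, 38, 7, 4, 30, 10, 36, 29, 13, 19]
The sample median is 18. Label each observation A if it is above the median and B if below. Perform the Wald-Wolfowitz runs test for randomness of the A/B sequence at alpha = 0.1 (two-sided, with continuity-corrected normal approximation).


Step 1: Compute median = 18; label A = above, B = below.
Labels in order: BABBABAABA  (n_A = 5, n_B = 5)
Step 2: Count runs R = 8.
Step 3: Under H0 (random ordering), E[R] = 2*n_A*n_B/(n_A+n_B) + 1 = 2*5*5/10 + 1 = 6.0000.
        Var[R] = 2*n_A*n_B*(2*n_A*n_B - n_A - n_B) / ((n_A+n_B)^2 * (n_A+n_B-1)) = 2000/900 = 2.2222.
        SD[R] = 1.4907.
Step 4: Continuity-corrected z = (R - 0.5 - E[R]) / SD[R] = (8 - 0.5 - 6.0000) / 1.4907 = 1.0062.
Step 5: Two-sided p-value via normal approximation = 2*(1 - Phi(|z|)) = 0.314305.
Step 6: alpha = 0.1. fail to reject H0.

R = 8, z = 1.0062, p = 0.314305, fail to reject H0.


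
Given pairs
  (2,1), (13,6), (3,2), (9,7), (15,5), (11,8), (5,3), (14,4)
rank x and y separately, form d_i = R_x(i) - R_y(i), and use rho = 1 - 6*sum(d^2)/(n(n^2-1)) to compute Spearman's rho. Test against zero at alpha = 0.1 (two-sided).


Step 1: Rank x and y separately (midranks; no ties here).
rank(x): 2->1, 13->6, 3->2, 9->4, 15->8, 11->5, 5->3, 14->7
rank(y): 1->1, 6->6, 2->2, 7->7, 5->5, 8->8, 3->3, 4->4
Step 2: d_i = R_x(i) - R_y(i); compute d_i^2.
  (1-1)^2=0, (6-6)^2=0, (2-2)^2=0, (4-7)^2=9, (8-5)^2=9, (5-8)^2=9, (3-3)^2=0, (7-4)^2=9
sum(d^2) = 36.
Step 3: rho = 1 - 6*36 / (8*(8^2 - 1)) = 1 - 216/504 = 0.571429.
Step 4: Under H0, t = rho * sqrt((n-2)/(1-rho^2)) = 1.7056 ~ t(6).
Step 5: Two-sided p-value from the t-distribution with 6 df = 0.138960.
Step 6: alpha = 0.1. fail to reject H0.

rho = 0.5714, p = 0.138960, fail to reject H0 at alpha = 0.1.


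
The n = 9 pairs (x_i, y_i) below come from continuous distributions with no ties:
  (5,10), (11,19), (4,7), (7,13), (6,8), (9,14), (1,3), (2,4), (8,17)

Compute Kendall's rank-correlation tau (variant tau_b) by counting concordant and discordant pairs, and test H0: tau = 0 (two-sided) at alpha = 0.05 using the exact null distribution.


Step 1: Enumerate the 36 unordered pairs (i,j) with i<j and classify each by sign(x_j-x_i) * sign(y_j-y_i).
  (1,2):dx=+6,dy=+9->C; (1,3):dx=-1,dy=-3->C; (1,4):dx=+2,dy=+3->C; (1,5):dx=+1,dy=-2->D
  (1,6):dx=+4,dy=+4->C; (1,7):dx=-4,dy=-7->C; (1,8):dx=-3,dy=-6->C; (1,9):dx=+3,dy=+7->C
  (2,3):dx=-7,dy=-12->C; (2,4):dx=-4,dy=-6->C; (2,5):dx=-5,dy=-11->C; (2,6):dx=-2,dy=-5->C
  (2,7):dx=-10,dy=-16->C; (2,8):dx=-9,dy=-15->C; (2,9):dx=-3,dy=-2->C; (3,4):dx=+3,dy=+6->C
  (3,5):dx=+2,dy=+1->C; (3,6):dx=+5,dy=+7->C; (3,7):dx=-3,dy=-4->C; (3,8):dx=-2,dy=-3->C
  (3,9):dx=+4,dy=+10->C; (4,5):dx=-1,dy=-5->C; (4,6):dx=+2,dy=+1->C; (4,7):dx=-6,dy=-10->C
  (4,8):dx=-5,dy=-9->C; (4,9):dx=+1,dy=+4->C; (5,6):dx=+3,dy=+6->C; (5,7):dx=-5,dy=-5->C
  (5,8):dx=-4,dy=-4->C; (5,9):dx=+2,dy=+9->C; (6,7):dx=-8,dy=-11->C; (6,8):dx=-7,dy=-10->C
  (6,9):dx=-1,dy=+3->D; (7,8):dx=+1,dy=+1->C; (7,9):dx=+7,dy=+14->C; (8,9):dx=+6,dy=+13->C
Step 2: C = 34, D = 2, total pairs = 36.
Step 3: tau = (C - D)/(n(n-1)/2) = (34 - 2)/36 = 0.888889.
Step 4: Exact two-sided p-value (enumerate n! = 362880 permutations of y under H0): p = 0.000243.
Step 5: alpha = 0.05. reject H0.

tau_b = 0.8889 (C=34, D=2), p = 0.000243, reject H0.


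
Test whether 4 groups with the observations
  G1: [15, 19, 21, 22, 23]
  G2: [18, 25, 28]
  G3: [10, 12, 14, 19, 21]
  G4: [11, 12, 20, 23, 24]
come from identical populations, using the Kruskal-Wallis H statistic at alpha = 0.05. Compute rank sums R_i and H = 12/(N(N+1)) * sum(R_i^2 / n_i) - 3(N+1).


Step 1: Combine all N = 18 observations and assign midranks.
sorted (value, group, rank): (10,G3,1), (11,G4,2), (12,G3,3.5), (12,G4,3.5), (14,G3,5), (15,G1,6), (18,G2,7), (19,G1,8.5), (19,G3,8.5), (20,G4,10), (21,G1,11.5), (21,G3,11.5), (22,G1,13), (23,G1,14.5), (23,G4,14.5), (24,G4,16), (25,G2,17), (28,G2,18)
Step 2: Sum ranks within each group.
R_1 = 53.5 (n_1 = 5)
R_2 = 42 (n_2 = 3)
R_3 = 29.5 (n_3 = 5)
R_4 = 46 (n_4 = 5)
Step 3: H = 12/(N(N+1)) * sum(R_i^2/n_i) - 3(N+1)
     = 12/(18*19) * (53.5^2/5 + 42^2/3 + 29.5^2/5 + 46^2/5) - 3*19
     = 0.035088 * 1757.7 - 57
     = 4.673684.
Step 4: Ties present; correction factor C = 1 - 24/(18^3 - 18) = 0.995872. Corrected H = 4.673684 / 0.995872 = 4.693057.
Step 5: Under H0, H ~ chi^2(3); p-value = 0.195703.
Step 6: alpha = 0.05. fail to reject H0.

H = 4.6931, df = 3, p = 0.195703, fail to reject H0.


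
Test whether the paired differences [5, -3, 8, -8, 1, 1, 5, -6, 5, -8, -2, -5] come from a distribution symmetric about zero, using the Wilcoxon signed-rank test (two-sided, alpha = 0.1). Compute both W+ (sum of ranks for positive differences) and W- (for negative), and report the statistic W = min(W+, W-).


Step 1: Drop any zero differences (none here) and take |d_i|.
|d| = [5, 3, 8, 8, 1, 1, 5, 6, 5, 8, 2, 5]
Step 2: Midrank |d_i| (ties get averaged ranks).
ranks: |5|->6.5, |3|->4, |8|->11, |8|->11, |1|->1.5, |1|->1.5, |5|->6.5, |6|->9, |5|->6.5, |8|->11, |2|->3, |5|->6.5
Step 3: Attach original signs; sum ranks with positive sign and with negative sign.
W+ = 6.5 + 11 + 1.5 + 1.5 + 6.5 + 6.5 = 33.5
W- = 4 + 11 + 9 + 11 + 3 + 6.5 = 44.5
(Check: W+ + W- = 78 should equal n(n+1)/2 = 78.)
Step 4: Test statistic W = min(W+, W-) = 33.5.
Step 5: Ties in |d|, so use the tie-corrected normal approximation.
        E[W] = n(n+1)/4 = 12*13/4 = 39.
        Tie groups: |d|=1 (t=2), |d|=5 (t=4), |d|=8 (t=3); sum(t^3 - t) = 90.
        Var[W] = n(n+1)(2n+1)/24 - sum(t^3-t)/48 = 3900/24 - 90/48 = 160.625.
        z = (W - E[W]) / sqrt(Var[W]) = (33.5 - 39) / 12.6738 = -0.4340.
        Two-sided p = 2*Phi(z) = 0.664313.
Step 6: alpha = 0.1. fail to reject H0.

W+ = 33.5, W- = 44.5, W = min = 33.5, p = 0.664313, fail to reject H0.


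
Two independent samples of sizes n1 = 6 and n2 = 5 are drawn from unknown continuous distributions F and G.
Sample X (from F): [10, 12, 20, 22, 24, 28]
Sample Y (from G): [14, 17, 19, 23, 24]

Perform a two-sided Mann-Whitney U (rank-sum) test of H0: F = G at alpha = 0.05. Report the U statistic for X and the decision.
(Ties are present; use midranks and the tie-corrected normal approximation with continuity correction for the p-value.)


Step 1: Combine and sort all 11 observations; assign midranks.
sorted (value, group): (10,X), (12,X), (14,Y), (17,Y), (19,Y), (20,X), (22,X), (23,Y), (24,X), (24,Y), (28,X)
ranks: 10->1, 12->2, 14->3, 17->4, 19->5, 20->6, 22->7, 23->8, 24->9.5, 24->9.5, 28->11
Step 2: Rank sum for X: R1 = 1 + 2 + 6 + 7 + 9.5 + 11 = 36.5.
Step 3: U_X = R1 - n1(n1+1)/2 = 36.5 - 6*7/2 = 36.5 - 21 = 15.5.
       U_Y = n1*n2 - U_X = 30 - 15.5 = 14.5.
Step 4: Ties are present, so use the tie-corrected normal approximation (with continuity correction) for the p-value.
Step 5: p-value = 1.000000; compare to alpha = 0.05. fail to reject H0.

U_X = 15.5, p = 1.000000, fail to reject H0 at alpha = 0.05.


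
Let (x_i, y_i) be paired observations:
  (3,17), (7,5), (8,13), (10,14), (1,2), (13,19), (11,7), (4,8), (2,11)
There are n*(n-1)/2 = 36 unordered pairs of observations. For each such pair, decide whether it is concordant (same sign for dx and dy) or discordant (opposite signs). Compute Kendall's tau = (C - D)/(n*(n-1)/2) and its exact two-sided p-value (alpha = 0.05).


Step 1: Enumerate the 36 unordered pairs (i,j) with i<j and classify each by sign(x_j-x_i) * sign(y_j-y_i).
  (1,2):dx=+4,dy=-12->D; (1,3):dx=+5,dy=-4->D; (1,4):dx=+7,dy=-3->D; (1,5):dx=-2,dy=-15->C
  (1,6):dx=+10,dy=+2->C; (1,7):dx=+8,dy=-10->D; (1,8):dx=+1,dy=-9->D; (1,9):dx=-1,dy=-6->C
  (2,3):dx=+1,dy=+8->C; (2,4):dx=+3,dy=+9->C; (2,5):dx=-6,dy=-3->C; (2,6):dx=+6,dy=+14->C
  (2,7):dx=+4,dy=+2->C; (2,8):dx=-3,dy=+3->D; (2,9):dx=-5,dy=+6->D; (3,4):dx=+2,dy=+1->C
  (3,5):dx=-7,dy=-11->C; (3,6):dx=+5,dy=+6->C; (3,7):dx=+3,dy=-6->D; (3,8):dx=-4,dy=-5->C
  (3,9):dx=-6,dy=-2->C; (4,5):dx=-9,dy=-12->C; (4,6):dx=+3,dy=+5->C; (4,7):dx=+1,dy=-7->D
  (4,8):dx=-6,dy=-6->C; (4,9):dx=-8,dy=-3->C; (5,6):dx=+12,dy=+17->C; (5,7):dx=+10,dy=+5->C
  (5,8):dx=+3,dy=+6->C; (5,9):dx=+1,dy=+9->C; (6,7):dx=-2,dy=-12->C; (6,8):dx=-9,dy=-11->C
  (6,9):dx=-11,dy=-8->C; (7,8):dx=-7,dy=+1->D; (7,9):dx=-9,dy=+4->D; (8,9):dx=-2,dy=+3->D
Step 2: C = 24, D = 12, total pairs = 36.
Step 3: tau = (C - D)/(n(n-1)/2) = (24 - 12)/36 = 0.333333.
Step 4: Exact two-sided p-value (enumerate n! = 362880 permutations of y under H0): p = 0.259518.
Step 5: alpha = 0.05. fail to reject H0.

tau_b = 0.3333 (C=24, D=12), p = 0.259518, fail to reject H0.


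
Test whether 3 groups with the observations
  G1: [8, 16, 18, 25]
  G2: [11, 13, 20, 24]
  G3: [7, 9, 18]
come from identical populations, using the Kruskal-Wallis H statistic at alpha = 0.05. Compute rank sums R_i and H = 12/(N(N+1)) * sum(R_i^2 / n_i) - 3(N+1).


Step 1: Combine all N = 11 observations and assign midranks.
sorted (value, group, rank): (7,G3,1), (8,G1,2), (9,G3,3), (11,G2,4), (13,G2,5), (16,G1,6), (18,G1,7.5), (18,G3,7.5), (20,G2,9), (24,G2,10), (25,G1,11)
Step 2: Sum ranks within each group.
R_1 = 26.5 (n_1 = 4)
R_2 = 28 (n_2 = 4)
R_3 = 11.5 (n_3 = 3)
Step 3: H = 12/(N(N+1)) * sum(R_i^2/n_i) - 3(N+1)
     = 12/(11*12) * (26.5^2/4 + 28^2/4 + 11.5^2/3) - 3*12
     = 0.090909 * 415.646 - 36
     = 1.785985.
Step 4: Ties present; correction factor C = 1 - 6/(11^3 - 11) = 0.995455. Corrected H = 1.785985 / 0.995455 = 1.794140.
Step 5: Under H0, H ~ chi^2(2); p-value = 0.407763.
Step 6: alpha = 0.05. fail to reject H0.

H = 1.7941, df = 2, p = 0.407763, fail to reject H0.


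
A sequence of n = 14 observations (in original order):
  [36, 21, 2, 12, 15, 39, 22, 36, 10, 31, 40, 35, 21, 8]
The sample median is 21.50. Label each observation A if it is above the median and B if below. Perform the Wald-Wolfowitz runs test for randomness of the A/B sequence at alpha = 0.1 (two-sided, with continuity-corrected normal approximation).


Step 1: Compute median = 21.50; label A = above, B = below.
Labels in order: ABBBBAAABAAABB  (n_A = 7, n_B = 7)
Step 2: Count runs R = 6.
Step 3: Under H0 (random ordering), E[R] = 2*n_A*n_B/(n_A+n_B) + 1 = 2*7*7/14 + 1 = 8.0000.
        Var[R] = 2*n_A*n_B*(2*n_A*n_B - n_A - n_B) / ((n_A+n_B)^2 * (n_A+n_B-1)) = 8232/2548 = 3.2308.
        SD[R] = 1.7974.
Step 4: Continuity-corrected z = (R + 0.5 - E[R]) / SD[R] = (6 + 0.5 - 8.0000) / 1.7974 = -0.8345.
Step 5: Two-sided p-value via normal approximation = 2*(1 - Phi(|z|)) = 0.403986.
Step 6: alpha = 0.1. fail to reject H0.

R = 6, z = -0.8345, p = 0.403986, fail to reject H0.


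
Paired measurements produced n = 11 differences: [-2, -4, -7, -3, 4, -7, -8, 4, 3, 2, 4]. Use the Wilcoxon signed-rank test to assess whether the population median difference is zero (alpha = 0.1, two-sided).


Step 1: Drop any zero differences (none here) and take |d_i|.
|d| = [2, 4, 7, 3, 4, 7, 8, 4, 3, 2, 4]
Step 2: Midrank |d_i| (ties get averaged ranks).
ranks: |2|->1.5, |4|->6.5, |7|->9.5, |3|->3.5, |4|->6.5, |7|->9.5, |8|->11, |4|->6.5, |3|->3.5, |2|->1.5, |4|->6.5
Step 3: Attach original signs; sum ranks with positive sign and with negative sign.
W+ = 6.5 + 6.5 + 3.5 + 1.5 + 6.5 = 24.5
W- = 1.5 + 6.5 + 9.5 + 3.5 + 9.5 + 11 = 41.5
(Check: W+ + W- = 66 should equal n(n+1)/2 = 66.)
Step 4: Test statistic W = min(W+, W-) = 24.5.
Step 5: Ties in |d|, so use the tie-corrected normal approximation.
        E[W] = n(n+1)/4 = 11*12/4 = 33.
        Tie groups: |d|=2 (t=2), |d|=3 (t=2), |d|=4 (t=4), |d|=7 (t=2); sum(t^3 - t) = 78.
        Var[W] = n(n+1)(2n+1)/24 - sum(t^3-t)/48 = 3036/24 - 78/48 = 124.875.
        z = (W - E[W]) / sqrt(Var[W]) = (24.5 - 33) / 11.1747 = -0.7606.
        Two-sided p = 2*Phi(z) = 0.446870.
Step 6: alpha = 0.1. fail to reject H0.

W+ = 24.5, W- = 41.5, W = min = 24.5, p = 0.446870, fail to reject H0.


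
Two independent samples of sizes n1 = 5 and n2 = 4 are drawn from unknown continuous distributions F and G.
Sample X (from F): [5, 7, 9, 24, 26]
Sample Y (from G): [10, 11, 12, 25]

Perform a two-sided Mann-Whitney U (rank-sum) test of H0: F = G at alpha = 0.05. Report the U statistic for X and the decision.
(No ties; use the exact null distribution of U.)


Step 1: Combine and sort all 9 observations; assign midranks.
sorted (value, group): (5,X), (7,X), (9,X), (10,Y), (11,Y), (12,Y), (24,X), (25,Y), (26,X)
ranks: 5->1, 7->2, 9->3, 10->4, 11->5, 12->6, 24->7, 25->8, 26->9
Step 2: Rank sum for X: R1 = 1 + 2 + 3 + 7 + 9 = 22.
Step 3: U_X = R1 - n1(n1+1)/2 = 22 - 5*6/2 = 22 - 15 = 7.
       U_Y = n1*n2 - U_X = 20 - 7 = 13.
Step 4: No ties, so the exact null distribution of U (based on enumerating the C(9,5) = 126 equally likely rank assignments) gives the two-sided p-value.
Step 5: p-value = 0.555556; compare to alpha = 0.05. fail to reject H0.

U_X = 7, p = 0.555556, fail to reject H0 at alpha = 0.05.


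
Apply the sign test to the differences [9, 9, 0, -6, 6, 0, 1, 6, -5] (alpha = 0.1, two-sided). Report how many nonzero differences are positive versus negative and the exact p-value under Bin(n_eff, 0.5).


Step 1: Discard zero differences. Original n = 9; n_eff = number of nonzero differences = 7.
Nonzero differences (with sign): +9, +9, -6, +6, +1, +6, -5
Step 2: Count signs: positive = 5, negative = 2.
Step 3: Under H0: P(positive) = 0.5, so the number of positives S ~ Bin(7, 0.5).
Step 4: Two-sided exact p-value = sum of Bin(7,0.5) probabilities at or below the observed probability = 0.453125.
Step 5: alpha = 0.1. fail to reject H0.

n_eff = 7, pos = 5, neg = 2, p = 0.453125, fail to reject H0.


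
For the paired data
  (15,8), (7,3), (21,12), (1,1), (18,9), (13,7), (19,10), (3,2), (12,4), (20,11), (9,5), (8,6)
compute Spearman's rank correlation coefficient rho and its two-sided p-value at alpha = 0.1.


Step 1: Rank x and y separately (midranks; no ties here).
rank(x): 15->8, 7->3, 21->12, 1->1, 18->9, 13->7, 19->10, 3->2, 12->6, 20->11, 9->5, 8->4
rank(y): 8->8, 3->3, 12->12, 1->1, 9->9, 7->7, 10->10, 2->2, 4->4, 11->11, 5->5, 6->6
Step 2: d_i = R_x(i) - R_y(i); compute d_i^2.
  (8-8)^2=0, (3-3)^2=0, (12-12)^2=0, (1-1)^2=0, (9-9)^2=0, (7-7)^2=0, (10-10)^2=0, (2-2)^2=0, (6-4)^2=4, (11-11)^2=0, (5-5)^2=0, (4-6)^2=4
sum(d^2) = 8.
Step 3: rho = 1 - 6*8 / (12*(12^2 - 1)) = 1 - 48/1716 = 0.972028.
Step 4: Under H0, t = rho * sqrt((n-2)/(1-rho^2)) = 13.0876 ~ t(10).
Step 5: Two-sided p-value from the t-distribution with 10 df = 0.000000.
Step 6: alpha = 0.1. reject H0.

rho = 0.9720, p = 0.000000, reject H0 at alpha = 0.1.


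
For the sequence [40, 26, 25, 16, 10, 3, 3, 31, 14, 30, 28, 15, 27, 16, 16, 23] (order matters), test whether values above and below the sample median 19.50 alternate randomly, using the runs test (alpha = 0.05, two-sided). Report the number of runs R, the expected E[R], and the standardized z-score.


Step 1: Compute median = 19.50; label A = above, B = below.
Labels in order: AAABBBBABAABABBA  (n_A = 8, n_B = 8)
Step 2: Count runs R = 9.
Step 3: Under H0 (random ordering), E[R] = 2*n_A*n_B/(n_A+n_B) + 1 = 2*8*8/16 + 1 = 9.0000.
        Var[R] = 2*n_A*n_B*(2*n_A*n_B - n_A - n_B) / ((n_A+n_B)^2 * (n_A+n_B-1)) = 14336/3840 = 3.7333.
        SD[R] = 1.9322.
Step 4: R = E[R], so z = 0 with no continuity correction.
Step 5: Two-sided p-value via normal approximation = 2*(1 - Phi(|z|)) = 1.000000.
Step 6: alpha = 0.05. fail to reject H0.

R = 9, z = 0.0000, p = 1.000000, fail to reject H0.


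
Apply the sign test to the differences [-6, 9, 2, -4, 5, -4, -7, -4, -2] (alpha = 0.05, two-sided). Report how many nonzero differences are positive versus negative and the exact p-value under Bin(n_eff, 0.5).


Step 1: Discard zero differences. Original n = 9; n_eff = number of nonzero differences = 9.
Nonzero differences (with sign): -6, +9, +2, -4, +5, -4, -7, -4, -2
Step 2: Count signs: positive = 3, negative = 6.
Step 3: Under H0: P(positive) = 0.5, so the number of positives S ~ Bin(9, 0.5).
Step 4: Two-sided exact p-value = sum of Bin(9,0.5) probabilities at or below the observed probability = 0.507812.
Step 5: alpha = 0.05. fail to reject H0.

n_eff = 9, pos = 3, neg = 6, p = 0.507812, fail to reject H0.


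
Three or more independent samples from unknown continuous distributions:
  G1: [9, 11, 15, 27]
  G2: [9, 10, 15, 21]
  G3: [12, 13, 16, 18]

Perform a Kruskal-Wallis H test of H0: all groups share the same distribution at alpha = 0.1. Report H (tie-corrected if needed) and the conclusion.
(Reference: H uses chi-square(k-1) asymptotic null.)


Step 1: Combine all N = 12 observations and assign midranks.
sorted (value, group, rank): (9,G1,1.5), (9,G2,1.5), (10,G2,3), (11,G1,4), (12,G3,5), (13,G3,6), (15,G1,7.5), (15,G2,7.5), (16,G3,9), (18,G3,10), (21,G2,11), (27,G1,12)
Step 2: Sum ranks within each group.
R_1 = 25 (n_1 = 4)
R_2 = 23 (n_2 = 4)
R_3 = 30 (n_3 = 4)
Step 3: H = 12/(N(N+1)) * sum(R_i^2/n_i) - 3(N+1)
     = 12/(12*13) * (25^2/4 + 23^2/4 + 30^2/4) - 3*13
     = 0.076923 * 513.5 - 39
     = 0.500000.
Step 4: Ties present; correction factor C = 1 - 12/(12^3 - 12) = 0.993007. Corrected H = 0.500000 / 0.993007 = 0.503521.
Step 5: Under H0, H ~ chi^2(2); p-value = 0.777431.
Step 6: alpha = 0.1. fail to reject H0.

H = 0.5035, df = 2, p = 0.777431, fail to reject H0.


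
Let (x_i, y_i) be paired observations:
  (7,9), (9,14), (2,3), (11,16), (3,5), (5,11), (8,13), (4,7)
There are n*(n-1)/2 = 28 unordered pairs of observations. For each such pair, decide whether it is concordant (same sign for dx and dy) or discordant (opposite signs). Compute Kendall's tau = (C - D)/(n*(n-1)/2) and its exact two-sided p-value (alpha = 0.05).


Step 1: Enumerate the 28 unordered pairs (i,j) with i<j and classify each by sign(x_j-x_i) * sign(y_j-y_i).
  (1,2):dx=+2,dy=+5->C; (1,3):dx=-5,dy=-6->C; (1,4):dx=+4,dy=+7->C; (1,5):dx=-4,dy=-4->C
  (1,6):dx=-2,dy=+2->D; (1,7):dx=+1,dy=+4->C; (1,8):dx=-3,dy=-2->C; (2,3):dx=-7,dy=-11->C
  (2,4):dx=+2,dy=+2->C; (2,5):dx=-6,dy=-9->C; (2,6):dx=-4,dy=-3->C; (2,7):dx=-1,dy=-1->C
  (2,8):dx=-5,dy=-7->C; (3,4):dx=+9,dy=+13->C; (3,5):dx=+1,dy=+2->C; (3,6):dx=+3,dy=+8->C
  (3,7):dx=+6,dy=+10->C; (3,8):dx=+2,dy=+4->C; (4,5):dx=-8,dy=-11->C; (4,6):dx=-6,dy=-5->C
  (4,7):dx=-3,dy=-3->C; (4,8):dx=-7,dy=-9->C; (5,6):dx=+2,dy=+6->C; (5,7):dx=+5,dy=+8->C
  (5,8):dx=+1,dy=+2->C; (6,7):dx=+3,dy=+2->C; (6,8):dx=-1,dy=-4->C; (7,8):dx=-4,dy=-6->C
Step 2: C = 27, D = 1, total pairs = 28.
Step 3: tau = (C - D)/(n(n-1)/2) = (27 - 1)/28 = 0.928571.
Step 4: Exact two-sided p-value (enumerate n! = 40320 permutations of y under H0): p = 0.000397.
Step 5: alpha = 0.05. reject H0.

tau_b = 0.9286 (C=27, D=1), p = 0.000397, reject H0.


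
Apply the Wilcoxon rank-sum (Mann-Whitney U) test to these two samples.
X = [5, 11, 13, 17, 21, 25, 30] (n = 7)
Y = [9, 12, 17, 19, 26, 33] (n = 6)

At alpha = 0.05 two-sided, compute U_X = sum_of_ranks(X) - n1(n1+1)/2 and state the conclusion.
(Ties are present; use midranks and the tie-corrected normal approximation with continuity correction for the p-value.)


Step 1: Combine and sort all 13 observations; assign midranks.
sorted (value, group): (5,X), (9,Y), (11,X), (12,Y), (13,X), (17,X), (17,Y), (19,Y), (21,X), (25,X), (26,Y), (30,X), (33,Y)
ranks: 5->1, 9->2, 11->3, 12->4, 13->5, 17->6.5, 17->6.5, 19->8, 21->9, 25->10, 26->11, 30->12, 33->13
Step 2: Rank sum for X: R1 = 1 + 3 + 5 + 6.5 + 9 + 10 + 12 = 46.5.
Step 3: U_X = R1 - n1(n1+1)/2 = 46.5 - 7*8/2 = 46.5 - 28 = 18.5.
       U_Y = n1*n2 - U_X = 42 - 18.5 = 23.5.
Step 4: Ties are present, so use the tie-corrected normal approximation (with continuity correction) for the p-value.
Step 5: p-value = 0.774796; compare to alpha = 0.05. fail to reject H0.

U_X = 18.5, p = 0.774796, fail to reject H0 at alpha = 0.05.


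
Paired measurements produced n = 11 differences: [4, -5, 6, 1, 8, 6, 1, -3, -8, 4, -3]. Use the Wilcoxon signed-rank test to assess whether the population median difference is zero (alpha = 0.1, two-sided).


Step 1: Drop any zero differences (none here) and take |d_i|.
|d| = [4, 5, 6, 1, 8, 6, 1, 3, 8, 4, 3]
Step 2: Midrank |d_i| (ties get averaged ranks).
ranks: |4|->5.5, |5|->7, |6|->8.5, |1|->1.5, |8|->10.5, |6|->8.5, |1|->1.5, |3|->3.5, |8|->10.5, |4|->5.5, |3|->3.5
Step 3: Attach original signs; sum ranks with positive sign and with negative sign.
W+ = 5.5 + 8.5 + 1.5 + 10.5 + 8.5 + 1.5 + 5.5 = 41.5
W- = 7 + 3.5 + 10.5 + 3.5 = 24.5
(Check: W+ + W- = 66 should equal n(n+1)/2 = 66.)
Step 4: Test statistic W = min(W+, W-) = 24.5.
Step 5: Ties in |d|, so use the tie-corrected normal approximation.
        E[W] = n(n+1)/4 = 11*12/4 = 33.
        Tie groups: |d|=1 (t=2), |d|=3 (t=2), |d|=4 (t=2), |d|=6 (t=2), |d|=8 (t=2); sum(t^3 - t) = 30.
        Var[W] = n(n+1)(2n+1)/24 - sum(t^3-t)/48 = 3036/24 - 30/48 = 125.875.
        z = (W - E[W]) / sqrt(Var[W]) = (24.5 - 33) / 11.2194 = -0.7576.
        Two-sided p = 2*Phi(z) = 0.448681.
Step 6: alpha = 0.1. fail to reject H0.

W+ = 41.5, W- = 24.5, W = min = 24.5, p = 0.448681, fail to reject H0.


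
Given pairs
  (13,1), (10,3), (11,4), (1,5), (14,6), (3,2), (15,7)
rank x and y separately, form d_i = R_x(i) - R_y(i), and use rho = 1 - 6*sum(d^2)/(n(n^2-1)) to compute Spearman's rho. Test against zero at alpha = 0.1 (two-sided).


Step 1: Rank x and y separately (midranks; no ties here).
rank(x): 13->5, 10->3, 11->4, 1->1, 14->6, 3->2, 15->7
rank(y): 1->1, 3->3, 4->4, 5->5, 6->6, 2->2, 7->7
Step 2: d_i = R_x(i) - R_y(i); compute d_i^2.
  (5-1)^2=16, (3-3)^2=0, (4-4)^2=0, (1-5)^2=16, (6-6)^2=0, (2-2)^2=0, (7-7)^2=0
sum(d^2) = 32.
Step 3: rho = 1 - 6*32 / (7*(7^2 - 1)) = 1 - 192/336 = 0.428571.
Step 4: Under H0, t = rho * sqrt((n-2)/(1-rho^2)) = 1.0607 ~ t(5).
Step 5: Two-sided p-value from the t-distribution with 5 df = 0.337368.
Step 6: alpha = 0.1. fail to reject H0.

rho = 0.4286, p = 0.337368, fail to reject H0 at alpha = 0.1.


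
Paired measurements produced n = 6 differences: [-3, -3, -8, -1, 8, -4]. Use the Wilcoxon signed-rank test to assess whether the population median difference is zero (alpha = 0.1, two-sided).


Step 1: Drop any zero differences (none here) and take |d_i|.
|d| = [3, 3, 8, 1, 8, 4]
Step 2: Midrank |d_i| (ties get averaged ranks).
ranks: |3|->2.5, |3|->2.5, |8|->5.5, |1|->1, |8|->5.5, |4|->4
Step 3: Attach original signs; sum ranks with positive sign and with negative sign.
W+ = 5.5 = 5.5
W- = 2.5 + 2.5 + 5.5 + 1 + 4 = 15.5
(Check: W+ + W- = 21 should equal n(n+1)/2 = 21.)
Step 4: Test statistic W = min(W+, W-) = 5.5.
Step 5: Ties in |d|, so use the tie-corrected normal approximation.
        E[W] = n(n+1)/4 = 6*7/4 = 10.5.
        Tie groups: |d|=3 (t=2), |d|=8 (t=2); sum(t^3 - t) = 12.
        Var[W] = n(n+1)(2n+1)/24 - sum(t^3-t)/48 = 546/24 - 12/48 = 22.5.
        z = (W - E[W]) / sqrt(Var[W]) = (5.5 - 10.5) / 4.7434 = -1.0541.
        Two-sided p = 2*Phi(z) = 0.291841.
Step 6: alpha = 0.1. fail to reject H0.

W+ = 5.5, W- = 15.5, W = min = 5.5, p = 0.291841, fail to reject H0.


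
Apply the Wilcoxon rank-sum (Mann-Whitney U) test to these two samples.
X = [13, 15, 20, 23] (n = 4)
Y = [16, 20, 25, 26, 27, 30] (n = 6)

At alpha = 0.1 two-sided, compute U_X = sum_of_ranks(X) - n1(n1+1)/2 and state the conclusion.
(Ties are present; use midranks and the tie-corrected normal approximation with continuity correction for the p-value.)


Step 1: Combine and sort all 10 observations; assign midranks.
sorted (value, group): (13,X), (15,X), (16,Y), (20,X), (20,Y), (23,X), (25,Y), (26,Y), (27,Y), (30,Y)
ranks: 13->1, 15->2, 16->3, 20->4.5, 20->4.5, 23->6, 25->7, 26->8, 27->9, 30->10
Step 2: Rank sum for X: R1 = 1 + 2 + 4.5 + 6 = 13.5.
Step 3: U_X = R1 - n1(n1+1)/2 = 13.5 - 4*5/2 = 13.5 - 10 = 3.5.
       U_Y = n1*n2 - U_X = 24 - 3.5 = 20.5.
Step 4: Ties are present, so use the tie-corrected normal approximation (with continuity correction) for the p-value.
Step 5: p-value = 0.087118; compare to alpha = 0.1. reject H0.

U_X = 3.5, p = 0.087118, reject H0 at alpha = 0.1.


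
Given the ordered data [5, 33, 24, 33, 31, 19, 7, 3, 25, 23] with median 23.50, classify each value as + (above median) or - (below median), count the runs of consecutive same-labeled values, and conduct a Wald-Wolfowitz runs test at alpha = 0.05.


Step 1: Compute median = 23.50; label A = above, B = below.
Labels in order: BAAAABBBAB  (n_A = 5, n_B = 5)
Step 2: Count runs R = 5.
Step 3: Under H0 (random ordering), E[R] = 2*n_A*n_B/(n_A+n_B) + 1 = 2*5*5/10 + 1 = 6.0000.
        Var[R] = 2*n_A*n_B*(2*n_A*n_B - n_A - n_B) / ((n_A+n_B)^2 * (n_A+n_B-1)) = 2000/900 = 2.2222.
        SD[R] = 1.4907.
Step 4: Continuity-corrected z = (R + 0.5 - E[R]) / SD[R] = (5 + 0.5 - 6.0000) / 1.4907 = -0.3354.
Step 5: Two-sided p-value via normal approximation = 2*(1 - Phi(|z|)) = 0.737316.
Step 6: alpha = 0.05. fail to reject H0.

R = 5, z = -0.3354, p = 0.737316, fail to reject H0.


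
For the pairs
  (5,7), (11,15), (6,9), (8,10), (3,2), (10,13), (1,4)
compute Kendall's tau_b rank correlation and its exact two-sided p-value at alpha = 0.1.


Step 1: Enumerate the 21 unordered pairs (i,j) with i<j and classify each by sign(x_j-x_i) * sign(y_j-y_i).
  (1,2):dx=+6,dy=+8->C; (1,3):dx=+1,dy=+2->C; (1,4):dx=+3,dy=+3->C; (1,5):dx=-2,dy=-5->C
  (1,6):dx=+5,dy=+6->C; (1,7):dx=-4,dy=-3->C; (2,3):dx=-5,dy=-6->C; (2,4):dx=-3,dy=-5->C
  (2,5):dx=-8,dy=-13->C; (2,6):dx=-1,dy=-2->C; (2,7):dx=-10,dy=-11->C; (3,4):dx=+2,dy=+1->C
  (3,5):dx=-3,dy=-7->C; (3,6):dx=+4,dy=+4->C; (3,7):dx=-5,dy=-5->C; (4,5):dx=-5,dy=-8->C
  (4,6):dx=+2,dy=+3->C; (4,7):dx=-7,dy=-6->C; (5,6):dx=+7,dy=+11->C; (5,7):dx=-2,dy=+2->D
  (6,7):dx=-9,dy=-9->C
Step 2: C = 20, D = 1, total pairs = 21.
Step 3: tau = (C - D)/(n(n-1)/2) = (20 - 1)/21 = 0.904762.
Step 4: Exact two-sided p-value (enumerate n! = 5040 permutations of y under H0): p = 0.002778.
Step 5: alpha = 0.1. reject H0.

tau_b = 0.9048 (C=20, D=1), p = 0.002778, reject H0.


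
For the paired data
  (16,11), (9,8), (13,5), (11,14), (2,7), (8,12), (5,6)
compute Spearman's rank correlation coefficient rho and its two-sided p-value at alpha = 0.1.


Step 1: Rank x and y separately (midranks; no ties here).
rank(x): 16->7, 9->4, 13->6, 11->5, 2->1, 8->3, 5->2
rank(y): 11->5, 8->4, 5->1, 14->7, 7->3, 12->6, 6->2
Step 2: d_i = R_x(i) - R_y(i); compute d_i^2.
  (7-5)^2=4, (4-4)^2=0, (6-1)^2=25, (5-7)^2=4, (1-3)^2=4, (3-6)^2=9, (2-2)^2=0
sum(d^2) = 46.
Step 3: rho = 1 - 6*46 / (7*(7^2 - 1)) = 1 - 276/336 = 0.178571.
Step 4: Under H0, t = rho * sqrt((n-2)/(1-rho^2)) = 0.4058 ~ t(5).
Step 5: Two-sided p-value from the t-distribution with 5 df = 0.701658.
Step 6: alpha = 0.1. fail to reject H0.

rho = 0.1786, p = 0.701658, fail to reject H0 at alpha = 0.1.


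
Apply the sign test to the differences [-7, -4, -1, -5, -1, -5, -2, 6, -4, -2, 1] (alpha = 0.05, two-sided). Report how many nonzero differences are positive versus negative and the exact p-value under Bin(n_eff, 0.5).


Step 1: Discard zero differences. Original n = 11; n_eff = number of nonzero differences = 11.
Nonzero differences (with sign): -7, -4, -1, -5, -1, -5, -2, +6, -4, -2, +1
Step 2: Count signs: positive = 2, negative = 9.
Step 3: Under H0: P(positive) = 0.5, so the number of positives S ~ Bin(11, 0.5).
Step 4: Two-sided exact p-value = sum of Bin(11,0.5) probabilities at or below the observed probability = 0.065430.
Step 5: alpha = 0.05. fail to reject H0.

n_eff = 11, pos = 2, neg = 9, p = 0.065430, fail to reject H0.


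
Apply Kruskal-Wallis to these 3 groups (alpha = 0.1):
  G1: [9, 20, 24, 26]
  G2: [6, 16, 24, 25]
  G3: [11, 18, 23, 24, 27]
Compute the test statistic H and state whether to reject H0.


Step 1: Combine all N = 13 observations and assign midranks.
sorted (value, group, rank): (6,G2,1), (9,G1,2), (11,G3,3), (16,G2,4), (18,G3,5), (20,G1,6), (23,G3,7), (24,G1,9), (24,G2,9), (24,G3,9), (25,G2,11), (26,G1,12), (27,G3,13)
Step 2: Sum ranks within each group.
R_1 = 29 (n_1 = 4)
R_2 = 25 (n_2 = 4)
R_3 = 37 (n_3 = 5)
Step 3: H = 12/(N(N+1)) * sum(R_i^2/n_i) - 3(N+1)
     = 12/(13*14) * (29^2/4 + 25^2/4 + 37^2/5) - 3*14
     = 0.065934 * 640.3 - 42
     = 0.217582.
Step 4: Ties present; correction factor C = 1 - 24/(13^3 - 13) = 0.989011. Corrected H = 0.217582 / 0.989011 = 0.220000.
Step 5: Under H0, H ~ chi^2(2); p-value = 0.895834.
Step 6: alpha = 0.1. fail to reject H0.

H = 0.2200, df = 2, p = 0.895834, fail to reject H0.


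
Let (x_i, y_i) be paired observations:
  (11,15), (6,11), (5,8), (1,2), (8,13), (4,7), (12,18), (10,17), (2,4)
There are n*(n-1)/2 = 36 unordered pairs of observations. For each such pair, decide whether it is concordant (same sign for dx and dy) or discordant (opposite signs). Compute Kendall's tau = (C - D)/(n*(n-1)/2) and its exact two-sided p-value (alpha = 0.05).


Step 1: Enumerate the 36 unordered pairs (i,j) with i<j and classify each by sign(x_j-x_i) * sign(y_j-y_i).
  (1,2):dx=-5,dy=-4->C; (1,3):dx=-6,dy=-7->C; (1,4):dx=-10,dy=-13->C; (1,5):dx=-3,dy=-2->C
  (1,6):dx=-7,dy=-8->C; (1,7):dx=+1,dy=+3->C; (1,8):dx=-1,dy=+2->D; (1,9):dx=-9,dy=-11->C
  (2,3):dx=-1,dy=-3->C; (2,4):dx=-5,dy=-9->C; (2,5):dx=+2,dy=+2->C; (2,6):dx=-2,dy=-4->C
  (2,7):dx=+6,dy=+7->C; (2,8):dx=+4,dy=+6->C; (2,9):dx=-4,dy=-7->C; (3,4):dx=-4,dy=-6->C
  (3,5):dx=+3,dy=+5->C; (3,6):dx=-1,dy=-1->C; (3,7):dx=+7,dy=+10->C; (3,8):dx=+5,dy=+9->C
  (3,9):dx=-3,dy=-4->C; (4,5):dx=+7,dy=+11->C; (4,6):dx=+3,dy=+5->C; (4,7):dx=+11,dy=+16->C
  (4,8):dx=+9,dy=+15->C; (4,9):dx=+1,dy=+2->C; (5,6):dx=-4,dy=-6->C; (5,7):dx=+4,dy=+5->C
  (5,8):dx=+2,dy=+4->C; (5,9):dx=-6,dy=-9->C; (6,7):dx=+8,dy=+11->C; (6,8):dx=+6,dy=+10->C
  (6,9):dx=-2,dy=-3->C; (7,8):dx=-2,dy=-1->C; (7,9):dx=-10,dy=-14->C; (8,9):dx=-8,dy=-13->C
Step 2: C = 35, D = 1, total pairs = 36.
Step 3: tau = (C - D)/(n(n-1)/2) = (35 - 1)/36 = 0.944444.
Step 4: Exact two-sided p-value (enumerate n! = 362880 permutations of y under H0): p = 0.000050.
Step 5: alpha = 0.05. reject H0.

tau_b = 0.9444 (C=35, D=1), p = 0.000050, reject H0.


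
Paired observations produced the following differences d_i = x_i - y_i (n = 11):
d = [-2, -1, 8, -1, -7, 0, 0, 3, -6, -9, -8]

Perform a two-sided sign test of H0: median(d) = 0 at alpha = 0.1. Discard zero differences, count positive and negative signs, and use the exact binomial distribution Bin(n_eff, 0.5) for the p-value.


Step 1: Discard zero differences. Original n = 11; n_eff = number of nonzero differences = 9.
Nonzero differences (with sign): -2, -1, +8, -1, -7, +3, -6, -9, -8
Step 2: Count signs: positive = 2, negative = 7.
Step 3: Under H0: P(positive) = 0.5, so the number of positives S ~ Bin(9, 0.5).
Step 4: Two-sided exact p-value = sum of Bin(9,0.5) probabilities at or below the observed probability = 0.179688.
Step 5: alpha = 0.1. fail to reject H0.

n_eff = 9, pos = 2, neg = 7, p = 0.179688, fail to reject H0.


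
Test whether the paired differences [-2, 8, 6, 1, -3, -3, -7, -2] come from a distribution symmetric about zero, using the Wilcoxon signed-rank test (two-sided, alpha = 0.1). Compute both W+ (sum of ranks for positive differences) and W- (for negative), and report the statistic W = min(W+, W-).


Step 1: Drop any zero differences (none here) and take |d_i|.
|d| = [2, 8, 6, 1, 3, 3, 7, 2]
Step 2: Midrank |d_i| (ties get averaged ranks).
ranks: |2|->2.5, |8|->8, |6|->6, |1|->1, |3|->4.5, |3|->4.5, |7|->7, |2|->2.5
Step 3: Attach original signs; sum ranks with positive sign and with negative sign.
W+ = 8 + 6 + 1 = 15
W- = 2.5 + 4.5 + 4.5 + 7 + 2.5 = 21
(Check: W+ + W- = 36 should equal n(n+1)/2 = 36.)
Step 4: Test statistic W = min(W+, W-) = 15.
Step 5: Ties in |d|, so use the tie-corrected normal approximation.
        E[W] = n(n+1)/4 = 8*9/4 = 18.
        Tie groups: |d|=2 (t=2), |d|=3 (t=2); sum(t^3 - t) = 12.
        Var[W] = n(n+1)(2n+1)/24 - sum(t^3-t)/48 = 1224/24 - 12/48 = 50.75.
        z = (W - E[W]) / sqrt(Var[W]) = (15 - 18) / 7.1239 = -0.4211.
        Two-sided p = 2*Phi(z) = 0.673669.
Step 6: alpha = 0.1. fail to reject H0.

W+ = 15, W- = 21, W = min = 15, p = 0.673669, fail to reject H0.


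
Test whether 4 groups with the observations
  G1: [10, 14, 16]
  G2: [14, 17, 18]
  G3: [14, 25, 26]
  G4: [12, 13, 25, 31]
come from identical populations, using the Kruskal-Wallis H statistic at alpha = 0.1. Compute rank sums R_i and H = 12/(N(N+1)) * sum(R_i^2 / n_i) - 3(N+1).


Step 1: Combine all N = 13 observations and assign midranks.
sorted (value, group, rank): (10,G1,1), (12,G4,2), (13,G4,3), (14,G1,5), (14,G2,5), (14,G3,5), (16,G1,7), (17,G2,8), (18,G2,9), (25,G3,10.5), (25,G4,10.5), (26,G3,12), (31,G4,13)
Step 2: Sum ranks within each group.
R_1 = 13 (n_1 = 3)
R_2 = 22 (n_2 = 3)
R_3 = 27.5 (n_3 = 3)
R_4 = 28.5 (n_4 = 4)
Step 3: H = 12/(N(N+1)) * sum(R_i^2/n_i) - 3(N+1)
     = 12/(13*14) * (13^2/3 + 22^2/3 + 27.5^2/3 + 28.5^2/4) - 3*14
     = 0.065934 * 672.812 - 42
     = 2.361264.
Step 4: Ties present; correction factor C = 1 - 30/(13^3 - 13) = 0.986264. Corrected H = 2.361264 / 0.986264 = 2.394150.
Step 5: Under H0, H ~ chi^2(3); p-value = 0.494724.
Step 6: alpha = 0.1. fail to reject H0.

H = 2.3942, df = 3, p = 0.494724, fail to reject H0.


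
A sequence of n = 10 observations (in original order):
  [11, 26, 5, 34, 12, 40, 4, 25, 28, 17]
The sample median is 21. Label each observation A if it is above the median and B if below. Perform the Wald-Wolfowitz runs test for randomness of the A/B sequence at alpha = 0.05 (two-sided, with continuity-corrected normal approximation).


Step 1: Compute median = 21; label A = above, B = below.
Labels in order: BABABABAAB  (n_A = 5, n_B = 5)
Step 2: Count runs R = 9.
Step 3: Under H0 (random ordering), E[R] = 2*n_A*n_B/(n_A+n_B) + 1 = 2*5*5/10 + 1 = 6.0000.
        Var[R] = 2*n_A*n_B*(2*n_A*n_B - n_A - n_B) / ((n_A+n_B)^2 * (n_A+n_B-1)) = 2000/900 = 2.2222.
        SD[R] = 1.4907.
Step 4: Continuity-corrected z = (R - 0.5 - E[R]) / SD[R] = (9 - 0.5 - 6.0000) / 1.4907 = 1.6771.
Step 5: Two-sided p-value via normal approximation = 2*(1 - Phi(|z|)) = 0.093533.
Step 6: alpha = 0.05. fail to reject H0.

R = 9, z = 1.6771, p = 0.093533, fail to reject H0.


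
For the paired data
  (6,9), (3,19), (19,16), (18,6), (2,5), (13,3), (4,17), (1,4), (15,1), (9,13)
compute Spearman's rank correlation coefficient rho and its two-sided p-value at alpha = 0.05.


Step 1: Rank x and y separately (midranks; no ties here).
rank(x): 6->5, 3->3, 19->10, 18->9, 2->2, 13->7, 4->4, 1->1, 15->8, 9->6
rank(y): 9->6, 19->10, 16->8, 6->5, 5->4, 3->2, 17->9, 4->3, 1->1, 13->7
Step 2: d_i = R_x(i) - R_y(i); compute d_i^2.
  (5-6)^2=1, (3-10)^2=49, (10-8)^2=4, (9-5)^2=16, (2-4)^2=4, (7-2)^2=25, (4-9)^2=25, (1-3)^2=4, (8-1)^2=49, (6-7)^2=1
sum(d^2) = 178.
Step 3: rho = 1 - 6*178 / (10*(10^2 - 1)) = 1 - 1068/990 = -0.078788.
Step 4: Under H0, t = rho * sqrt((n-2)/(1-rho^2)) = -0.2235 ~ t(8).
Step 5: Two-sided p-value from the t-distribution with 8 df = 0.828717.
Step 6: alpha = 0.05. fail to reject H0.

rho = -0.0788, p = 0.828717, fail to reject H0 at alpha = 0.05.


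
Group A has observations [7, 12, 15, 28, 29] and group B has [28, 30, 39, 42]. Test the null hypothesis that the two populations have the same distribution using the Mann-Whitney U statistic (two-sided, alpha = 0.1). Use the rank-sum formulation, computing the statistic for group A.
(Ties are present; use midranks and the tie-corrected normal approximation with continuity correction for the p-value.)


Step 1: Combine and sort all 9 observations; assign midranks.
sorted (value, group): (7,X), (12,X), (15,X), (28,X), (28,Y), (29,X), (30,Y), (39,Y), (42,Y)
ranks: 7->1, 12->2, 15->3, 28->4.5, 28->4.5, 29->6, 30->7, 39->8, 42->9
Step 2: Rank sum for X: R1 = 1 + 2 + 3 + 4.5 + 6 = 16.5.
Step 3: U_X = R1 - n1(n1+1)/2 = 16.5 - 5*6/2 = 16.5 - 15 = 1.5.
       U_Y = n1*n2 - U_X = 20 - 1.5 = 18.5.
Step 4: Ties are present, so use the tie-corrected normal approximation (with continuity correction) for the p-value.
Step 5: p-value = 0.049090; compare to alpha = 0.1. reject H0.

U_X = 1.5, p = 0.049090, reject H0 at alpha = 0.1.


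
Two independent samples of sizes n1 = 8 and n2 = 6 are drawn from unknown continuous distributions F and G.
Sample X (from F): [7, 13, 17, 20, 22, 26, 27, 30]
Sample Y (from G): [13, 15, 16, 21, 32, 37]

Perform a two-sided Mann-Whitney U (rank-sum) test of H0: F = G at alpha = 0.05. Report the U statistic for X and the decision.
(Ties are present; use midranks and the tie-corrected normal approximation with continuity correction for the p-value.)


Step 1: Combine and sort all 14 observations; assign midranks.
sorted (value, group): (7,X), (13,X), (13,Y), (15,Y), (16,Y), (17,X), (20,X), (21,Y), (22,X), (26,X), (27,X), (30,X), (32,Y), (37,Y)
ranks: 7->1, 13->2.5, 13->2.5, 15->4, 16->5, 17->6, 20->7, 21->8, 22->9, 26->10, 27->11, 30->12, 32->13, 37->14
Step 2: Rank sum for X: R1 = 1 + 2.5 + 6 + 7 + 9 + 10 + 11 + 12 = 58.5.
Step 3: U_X = R1 - n1(n1+1)/2 = 58.5 - 8*9/2 = 58.5 - 36 = 22.5.
       U_Y = n1*n2 - U_X = 48 - 22.5 = 25.5.
Step 4: Ties are present, so use the tie-corrected normal approximation (with continuity correction) for the p-value.
Step 5: p-value = 0.897167; compare to alpha = 0.05. fail to reject H0.

U_X = 22.5, p = 0.897167, fail to reject H0 at alpha = 0.05.
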